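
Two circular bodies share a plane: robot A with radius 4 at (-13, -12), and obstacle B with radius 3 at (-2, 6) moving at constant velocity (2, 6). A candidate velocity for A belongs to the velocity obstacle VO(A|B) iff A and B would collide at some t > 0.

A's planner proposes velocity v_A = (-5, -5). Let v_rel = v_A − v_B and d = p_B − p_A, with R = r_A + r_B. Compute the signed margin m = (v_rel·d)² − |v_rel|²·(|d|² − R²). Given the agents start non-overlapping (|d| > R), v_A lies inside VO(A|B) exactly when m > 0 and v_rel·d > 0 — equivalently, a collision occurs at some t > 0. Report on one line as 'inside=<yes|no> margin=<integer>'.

d = (11, 18),  |d|² = 445;  R = 4+3 = 7,  c = 445−7² = 396
v_rel = (-7, -11),  |v_rel|² = 170;  v_rel·d = (-7)·(11) + (-11)·(18) = -275
170·t² + 550·t + 396 = 0  ⇒  m = (-275)² − 170·396 = 8305
m = 8305 > 0,  v_rel·d = -275 < 0  ⇒  outside

inside=no margin=8305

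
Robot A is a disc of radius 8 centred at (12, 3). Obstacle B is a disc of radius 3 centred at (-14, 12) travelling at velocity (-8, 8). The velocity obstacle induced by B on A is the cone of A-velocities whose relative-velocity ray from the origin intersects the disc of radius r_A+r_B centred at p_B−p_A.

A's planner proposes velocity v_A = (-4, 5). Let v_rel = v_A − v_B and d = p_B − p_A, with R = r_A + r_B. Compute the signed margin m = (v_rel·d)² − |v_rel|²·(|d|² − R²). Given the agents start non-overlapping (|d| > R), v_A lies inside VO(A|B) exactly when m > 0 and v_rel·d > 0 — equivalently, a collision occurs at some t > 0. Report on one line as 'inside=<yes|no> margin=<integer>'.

d = (-26, 9),  |d|² = 757;  R = 8+3 = 11,  c = 757−11² = 636
v_rel = (4, -3),  |v_rel|² = 25;  v_rel·d = (4)·(-26) + (-3)·(9) = -131
25·t² + 262·t + 636 = 0  ⇒  m = (-131)² − 25·636 = 1261
m = 1261 > 0,  v_rel·d = -131 < 0  ⇒  outside

inside=no margin=1261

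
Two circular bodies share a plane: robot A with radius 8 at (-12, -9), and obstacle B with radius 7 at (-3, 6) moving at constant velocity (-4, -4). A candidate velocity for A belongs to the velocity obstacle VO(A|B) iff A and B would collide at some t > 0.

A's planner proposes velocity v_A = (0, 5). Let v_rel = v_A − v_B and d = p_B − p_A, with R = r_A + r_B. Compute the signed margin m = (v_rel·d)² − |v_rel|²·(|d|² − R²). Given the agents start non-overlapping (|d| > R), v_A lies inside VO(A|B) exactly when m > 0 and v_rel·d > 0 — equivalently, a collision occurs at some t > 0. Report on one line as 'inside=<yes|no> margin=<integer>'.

d = (9, 15),  |d|² = 306;  R = 8+7 = 15,  c = 306−15² = 81
v_rel = (4, 9),  |v_rel|² = 97;  v_rel·d = (4)·(9) + (9)·(15) = 171
97·t² − 342·t + 81 = 0  ⇒  m = 171² − 97·81 = 21384
m = 21384 > 0,  v_rel·d = 171 > 0  ⇒  inside

inside=yes margin=21384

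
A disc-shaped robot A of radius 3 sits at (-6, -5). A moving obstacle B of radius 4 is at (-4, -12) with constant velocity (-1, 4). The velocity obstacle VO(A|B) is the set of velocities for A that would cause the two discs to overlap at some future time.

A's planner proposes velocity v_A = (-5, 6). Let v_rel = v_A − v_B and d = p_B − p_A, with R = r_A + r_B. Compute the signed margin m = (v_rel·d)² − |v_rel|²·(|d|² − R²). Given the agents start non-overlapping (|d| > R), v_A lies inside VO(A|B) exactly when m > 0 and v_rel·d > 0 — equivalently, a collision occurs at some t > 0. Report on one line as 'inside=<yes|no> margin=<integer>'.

d = (2, -7),  |d|² = 53;  R = 3+4 = 7,  c = 53−7² = 4
v_rel = (-4, 2),  |v_rel|² = 20;  v_rel·d = (-4)·(2) + (2)·(-7) = -22
20·t² + 44·t + 4 = 0  ⇒  m = (-22)² − 20·4 = 404
m = 404 > 0,  v_rel·d = -22 < 0  ⇒  outside

inside=no margin=404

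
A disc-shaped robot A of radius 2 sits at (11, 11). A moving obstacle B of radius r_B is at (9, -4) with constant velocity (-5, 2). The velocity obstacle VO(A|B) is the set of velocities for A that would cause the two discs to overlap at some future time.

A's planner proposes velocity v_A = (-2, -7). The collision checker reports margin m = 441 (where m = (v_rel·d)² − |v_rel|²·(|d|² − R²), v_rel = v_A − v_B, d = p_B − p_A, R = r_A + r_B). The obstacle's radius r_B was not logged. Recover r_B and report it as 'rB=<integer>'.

m = 441
d = (-2, -15);  v_rel = (3, -9),  |v_rel|² = 90
v_rel×d = (3)·(-15) − (-9)·(-2) = -63
since m = R²·90 − (-63)²:  R² = (3969 + 441) / 90 = 49
R = √49 = 7  ⇒  r_B = 7 − 2 = 5

rB=5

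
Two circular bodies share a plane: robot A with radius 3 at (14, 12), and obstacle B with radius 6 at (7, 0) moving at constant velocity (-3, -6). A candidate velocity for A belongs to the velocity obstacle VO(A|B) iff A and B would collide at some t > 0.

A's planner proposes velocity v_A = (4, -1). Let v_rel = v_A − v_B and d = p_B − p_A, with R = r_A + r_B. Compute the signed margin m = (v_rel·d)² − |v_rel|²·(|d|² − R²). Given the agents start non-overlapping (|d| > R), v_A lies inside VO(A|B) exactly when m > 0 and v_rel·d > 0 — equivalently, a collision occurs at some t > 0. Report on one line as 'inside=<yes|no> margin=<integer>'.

d = (-7, -12),  |d|² = 193;  R = 3+6 = 9,  c = 193−9² = 112
v_rel = (7, 5),  |v_rel|² = 74;  v_rel·d = (7)·(-7) + (5)·(-12) = -109
74·t² + 218·t + 112 = 0  ⇒  m = (-109)² − 74·112 = 3593
m = 3593 > 0,  v_rel·d = -109 < 0  ⇒  outside

inside=no margin=3593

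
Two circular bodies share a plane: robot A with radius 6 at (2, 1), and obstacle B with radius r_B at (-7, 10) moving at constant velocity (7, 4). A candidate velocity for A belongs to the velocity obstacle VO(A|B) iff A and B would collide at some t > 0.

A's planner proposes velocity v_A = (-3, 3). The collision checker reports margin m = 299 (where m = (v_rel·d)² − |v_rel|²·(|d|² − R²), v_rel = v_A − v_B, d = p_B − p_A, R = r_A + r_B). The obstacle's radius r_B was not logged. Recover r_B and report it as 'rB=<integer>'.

m = 299
d = (-9, 9);  v_rel = (-10, -1),  |v_rel|² = 101
v_rel×d = (-10)·(9) − (-1)·(-9) = -99
since m = R²·101 − (-99)²:  R² = (9801 + 299) / 101 = 100
R = √100 = 10  ⇒  r_B = 10 − 6 = 4

rB=4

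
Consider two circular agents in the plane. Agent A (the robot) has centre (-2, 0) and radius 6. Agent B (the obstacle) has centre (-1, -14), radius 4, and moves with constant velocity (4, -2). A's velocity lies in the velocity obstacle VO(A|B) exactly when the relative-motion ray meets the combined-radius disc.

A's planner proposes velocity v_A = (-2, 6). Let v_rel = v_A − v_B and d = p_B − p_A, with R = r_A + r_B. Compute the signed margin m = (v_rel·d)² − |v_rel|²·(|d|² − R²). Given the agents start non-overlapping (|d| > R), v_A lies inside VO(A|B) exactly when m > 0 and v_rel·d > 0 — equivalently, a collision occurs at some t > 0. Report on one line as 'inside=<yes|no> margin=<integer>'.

d = (1, -14),  |d|² = 197;  R = 6+4 = 10,  c = 197−10² = 97
v_rel = (-6, 8),  |v_rel|² = 100;  v_rel·d = (-6)·(1) + (8)·(-14) = -118
100·t² + 236·t + 97 = 0  ⇒  m = (-118)² − 100·97 = 4224
m = 4224 > 0,  v_rel·d = -118 < 0  ⇒  outside

inside=no margin=4224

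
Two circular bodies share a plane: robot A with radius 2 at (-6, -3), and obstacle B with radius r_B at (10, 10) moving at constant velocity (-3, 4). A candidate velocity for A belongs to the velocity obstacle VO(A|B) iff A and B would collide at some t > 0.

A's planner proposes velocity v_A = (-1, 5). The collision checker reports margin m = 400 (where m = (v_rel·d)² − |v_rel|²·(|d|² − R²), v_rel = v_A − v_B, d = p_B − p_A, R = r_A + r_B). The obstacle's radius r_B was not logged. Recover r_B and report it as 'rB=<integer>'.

m = 400
d = (16, 13);  v_rel = (2, 1),  |v_rel|² = 5
v_rel×d = (2)·(13) − (1)·(16) = 10
since m = R²·5 − 10²:  R² = (100 + 400) / 5 = 100
R = √100 = 10  ⇒  r_B = 10 − 2 = 8

rB=8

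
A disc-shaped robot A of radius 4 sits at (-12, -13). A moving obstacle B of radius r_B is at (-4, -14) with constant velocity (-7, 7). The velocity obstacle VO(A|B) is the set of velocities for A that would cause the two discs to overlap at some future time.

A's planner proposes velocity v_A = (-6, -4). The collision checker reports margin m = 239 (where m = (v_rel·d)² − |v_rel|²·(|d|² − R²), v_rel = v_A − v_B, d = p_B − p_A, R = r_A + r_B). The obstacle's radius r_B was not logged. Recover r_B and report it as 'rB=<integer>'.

m = 239
d = (8, -1);  v_rel = (1, -11),  |v_rel|² = 122
v_rel×d = (1)·(-1) − (-11)·(8) = 87
since m = R²·122 − 87²:  R² = (7569 + 239) / 122 = 64
R = √64 = 8  ⇒  r_B = 8 − 4 = 4

rB=4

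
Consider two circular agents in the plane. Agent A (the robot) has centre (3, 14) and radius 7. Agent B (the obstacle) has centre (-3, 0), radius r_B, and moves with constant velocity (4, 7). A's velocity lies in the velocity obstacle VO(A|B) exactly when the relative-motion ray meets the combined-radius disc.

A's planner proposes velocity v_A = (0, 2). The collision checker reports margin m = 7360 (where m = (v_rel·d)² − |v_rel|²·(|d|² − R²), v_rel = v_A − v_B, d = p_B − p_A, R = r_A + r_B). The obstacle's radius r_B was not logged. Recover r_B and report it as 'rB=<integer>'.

m = 7360
d = (-6, -14);  v_rel = (-4, -5),  |v_rel|² = 41
v_rel×d = (-4)·(-14) − (-5)·(-6) = 26
since m = R²·41 − 26²:  R² = (676 + 7360) / 41 = 196
R = √196 = 14  ⇒  r_B = 14 − 7 = 7

rB=7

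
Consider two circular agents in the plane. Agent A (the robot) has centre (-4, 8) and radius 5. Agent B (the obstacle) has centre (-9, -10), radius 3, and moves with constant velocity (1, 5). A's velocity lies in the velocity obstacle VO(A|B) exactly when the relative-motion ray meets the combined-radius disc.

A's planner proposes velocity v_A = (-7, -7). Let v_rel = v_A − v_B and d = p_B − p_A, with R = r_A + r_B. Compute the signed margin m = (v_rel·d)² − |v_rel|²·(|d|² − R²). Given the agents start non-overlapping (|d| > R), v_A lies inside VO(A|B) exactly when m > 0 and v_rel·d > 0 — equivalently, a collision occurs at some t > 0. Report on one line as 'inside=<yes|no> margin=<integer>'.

d = (-5, -18),  |d|² = 349;  R = 5+3 = 8,  c = 349−8² = 285
v_rel = (-8, -12),  |v_rel|² = 208;  v_rel·d = (-8)·(-5) + (-12)·(-18) = 256
208·t² − 512·t + 285 = 0  ⇒  m = 256² − 208·285 = 6256
m = 6256 > 0,  v_rel·d = 256 > 0  ⇒  inside

inside=yes margin=6256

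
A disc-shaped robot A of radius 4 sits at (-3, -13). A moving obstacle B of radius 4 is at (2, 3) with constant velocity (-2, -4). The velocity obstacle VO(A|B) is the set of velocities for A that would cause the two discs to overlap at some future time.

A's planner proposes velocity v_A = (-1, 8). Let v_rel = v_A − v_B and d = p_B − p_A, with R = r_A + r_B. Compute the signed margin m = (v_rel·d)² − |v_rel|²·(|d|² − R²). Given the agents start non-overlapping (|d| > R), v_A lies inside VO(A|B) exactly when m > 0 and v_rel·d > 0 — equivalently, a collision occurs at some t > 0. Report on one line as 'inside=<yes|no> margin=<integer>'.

d = (5, 16),  |d|² = 281;  R = 4+4 = 8,  c = 281−8² = 217
v_rel = (1, 12),  |v_rel|² = 145;  v_rel·d = (1)·(5) + (12)·(16) = 197
145·t² − 394·t + 217 = 0  ⇒  m = 197² − 145·217 = 7344
m = 7344 > 0,  v_rel·d = 197 > 0  ⇒  inside

inside=yes margin=7344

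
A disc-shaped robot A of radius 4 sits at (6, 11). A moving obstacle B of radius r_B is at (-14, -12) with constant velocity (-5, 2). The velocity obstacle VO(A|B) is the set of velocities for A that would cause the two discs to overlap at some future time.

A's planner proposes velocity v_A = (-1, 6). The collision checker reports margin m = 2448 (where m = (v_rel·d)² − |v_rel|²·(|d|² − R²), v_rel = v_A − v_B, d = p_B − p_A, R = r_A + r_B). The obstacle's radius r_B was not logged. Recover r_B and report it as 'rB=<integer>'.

m = 2448
d = (-20, -23);  v_rel = (4, 4),  |v_rel|² = 32
v_rel×d = (4)·(-23) − (4)·(-20) = -12
since m = R²·32 − (-12)²:  R² = (144 + 2448) / 32 = 81
R = √81 = 9  ⇒  r_B = 9 − 4 = 5

rB=5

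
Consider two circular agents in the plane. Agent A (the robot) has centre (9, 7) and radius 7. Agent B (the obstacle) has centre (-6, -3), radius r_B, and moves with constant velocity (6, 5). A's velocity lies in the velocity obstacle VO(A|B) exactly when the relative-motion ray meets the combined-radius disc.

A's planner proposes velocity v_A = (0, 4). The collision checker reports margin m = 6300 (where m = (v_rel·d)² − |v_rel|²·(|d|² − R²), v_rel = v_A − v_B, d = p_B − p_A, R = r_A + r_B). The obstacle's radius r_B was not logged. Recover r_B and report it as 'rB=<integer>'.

m = 6300
d = (-15, -10);  v_rel = (-6, -1),  |v_rel|² = 37
v_rel×d = (-6)·(-10) − (-1)·(-15) = 45
since m = R²·37 − 45²:  R² = (2025 + 6300) / 37 = 225
R = √225 = 15  ⇒  r_B = 15 − 7 = 8

rB=8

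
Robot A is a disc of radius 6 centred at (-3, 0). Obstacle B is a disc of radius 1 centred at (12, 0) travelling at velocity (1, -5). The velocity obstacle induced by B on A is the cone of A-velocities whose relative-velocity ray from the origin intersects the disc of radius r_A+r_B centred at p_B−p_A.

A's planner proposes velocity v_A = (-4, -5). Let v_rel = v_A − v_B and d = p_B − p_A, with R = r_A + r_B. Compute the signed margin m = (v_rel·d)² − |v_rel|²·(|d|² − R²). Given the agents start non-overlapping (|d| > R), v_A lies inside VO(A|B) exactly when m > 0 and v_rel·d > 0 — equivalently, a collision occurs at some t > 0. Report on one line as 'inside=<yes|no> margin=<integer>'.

d = (15, 0),  |d|² = 225;  R = 6+1 = 7,  c = 225−7² = 176
v_rel = (-5, 0),  |v_rel|² = 25;  v_rel·d = (-5)·(15) + (0)·(0) = -75
25·t² + 150·t + 176 = 0  ⇒  m = (-75)² − 25·176 = 1225
m = 1225 > 0,  v_rel·d = -75 < 0  ⇒  outside

inside=no margin=1225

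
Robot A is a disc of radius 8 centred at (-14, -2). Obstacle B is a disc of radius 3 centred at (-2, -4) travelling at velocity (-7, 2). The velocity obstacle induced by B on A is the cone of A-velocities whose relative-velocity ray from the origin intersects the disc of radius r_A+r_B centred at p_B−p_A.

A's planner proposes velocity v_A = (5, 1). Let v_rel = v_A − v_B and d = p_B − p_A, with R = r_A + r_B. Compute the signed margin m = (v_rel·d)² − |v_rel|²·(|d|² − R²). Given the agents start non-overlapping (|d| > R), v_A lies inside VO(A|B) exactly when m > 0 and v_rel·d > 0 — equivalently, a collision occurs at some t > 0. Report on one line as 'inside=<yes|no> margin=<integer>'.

d = (12, -2),  |d|² = 148;  R = 8+3 = 11,  c = 148−11² = 27
v_rel = (12, -1),  |v_rel|² = 145;  v_rel·d = (12)·(12) + (-1)·(-2) = 146
145·t² − 292·t + 27 = 0  ⇒  m = 146² − 145·27 = 17401
m = 17401 > 0,  v_rel·d = 146 > 0  ⇒  inside

inside=yes margin=17401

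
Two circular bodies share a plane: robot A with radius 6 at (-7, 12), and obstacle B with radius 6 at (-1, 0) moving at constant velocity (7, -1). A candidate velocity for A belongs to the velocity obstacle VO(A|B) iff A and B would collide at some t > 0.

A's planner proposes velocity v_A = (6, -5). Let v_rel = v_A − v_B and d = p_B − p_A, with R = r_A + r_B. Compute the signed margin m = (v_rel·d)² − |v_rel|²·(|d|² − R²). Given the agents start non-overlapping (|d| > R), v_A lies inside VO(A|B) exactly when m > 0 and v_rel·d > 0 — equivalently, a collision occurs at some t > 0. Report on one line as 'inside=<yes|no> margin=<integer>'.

d = (6, -12),  |d|² = 180;  R = 6+6 = 12,  c = 180−12² = 36
v_rel = (-1, -4),  |v_rel|² = 17;  v_rel·d = (-1)·(6) + (-4)·(-12) = 42
17·t² − 84·t + 36 = 0  ⇒  m = 42² − 17·36 = 1152
m = 1152 > 0,  v_rel·d = 42 > 0  ⇒  inside

inside=yes margin=1152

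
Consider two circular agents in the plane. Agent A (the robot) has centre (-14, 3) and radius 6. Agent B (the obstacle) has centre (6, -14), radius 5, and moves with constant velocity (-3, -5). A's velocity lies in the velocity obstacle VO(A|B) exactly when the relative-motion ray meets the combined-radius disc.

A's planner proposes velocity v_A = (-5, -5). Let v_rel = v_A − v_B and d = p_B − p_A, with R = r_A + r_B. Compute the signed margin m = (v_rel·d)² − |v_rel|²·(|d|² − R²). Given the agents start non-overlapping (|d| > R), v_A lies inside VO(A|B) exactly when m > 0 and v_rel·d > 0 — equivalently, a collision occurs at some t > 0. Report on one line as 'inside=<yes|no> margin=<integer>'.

d = (20, -17),  |d|² = 689;  R = 6+5 = 11,  c = 689−11² = 568
v_rel = (-2, 0),  |v_rel|² = 4;  v_rel·d = (-2)·(20) + (0)·(-17) = -40
4·t² + 80·t + 568 = 0  ⇒  m = (-40)² − 4·568 = -672
m = -672 < 0,  v_rel·d = -40 < 0  ⇒  outside

inside=no margin=-672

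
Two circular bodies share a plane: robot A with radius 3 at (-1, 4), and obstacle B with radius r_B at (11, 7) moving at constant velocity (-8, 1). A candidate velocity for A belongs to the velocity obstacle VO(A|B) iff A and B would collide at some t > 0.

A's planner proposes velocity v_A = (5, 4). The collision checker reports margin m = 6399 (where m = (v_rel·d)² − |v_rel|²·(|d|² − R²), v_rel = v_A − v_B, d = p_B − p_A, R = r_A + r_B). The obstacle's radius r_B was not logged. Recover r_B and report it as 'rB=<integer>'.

m = 6399
d = (12, 3);  v_rel = (13, 3),  |v_rel|² = 178
v_rel×d = (13)·(3) − (3)·(12) = 3
since m = R²·178 − 3²:  R² = (9 + 6399) / 178 = 36
R = √36 = 6  ⇒  r_B = 6 − 3 = 3

rB=3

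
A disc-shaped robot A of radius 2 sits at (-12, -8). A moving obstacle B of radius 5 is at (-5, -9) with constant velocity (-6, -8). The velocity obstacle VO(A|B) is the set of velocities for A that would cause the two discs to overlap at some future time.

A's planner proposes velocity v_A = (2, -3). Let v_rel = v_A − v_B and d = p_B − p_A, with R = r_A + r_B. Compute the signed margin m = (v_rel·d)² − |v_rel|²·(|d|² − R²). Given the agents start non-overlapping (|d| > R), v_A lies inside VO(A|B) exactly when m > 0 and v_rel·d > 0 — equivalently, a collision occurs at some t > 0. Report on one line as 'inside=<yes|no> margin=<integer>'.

d = (7, -1),  |d|² = 50;  R = 2+5 = 7,  c = 50−7² = 1
v_rel = (8, 5),  |v_rel|² = 89;  v_rel·d = (8)·(7) + (5)·(-1) = 51
89·t² − 102·t + 1 = 0  ⇒  m = 51² − 89·1 = 2512
m = 2512 > 0,  v_rel·d = 51 > 0  ⇒  inside

inside=yes margin=2512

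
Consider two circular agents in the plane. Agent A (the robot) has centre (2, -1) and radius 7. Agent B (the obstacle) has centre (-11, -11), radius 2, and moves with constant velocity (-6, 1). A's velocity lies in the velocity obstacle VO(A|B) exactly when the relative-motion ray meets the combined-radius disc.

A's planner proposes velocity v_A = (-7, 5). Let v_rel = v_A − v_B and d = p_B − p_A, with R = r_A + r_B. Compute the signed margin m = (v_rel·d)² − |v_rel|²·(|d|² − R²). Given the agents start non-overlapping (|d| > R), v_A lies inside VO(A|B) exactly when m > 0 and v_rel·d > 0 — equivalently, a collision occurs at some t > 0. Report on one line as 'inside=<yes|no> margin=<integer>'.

d = (-13, -10),  |d|² = 269;  R = 7+2 = 9,  c = 269−9² = 188
v_rel = (-1, 4),  |v_rel|² = 17;  v_rel·d = (-1)·(-13) + (4)·(-10) = -27
17·t² + 54·t + 188 = 0  ⇒  m = (-27)² − 17·188 = -2467
m = -2467 < 0,  v_rel·d = -27 < 0  ⇒  outside

inside=no margin=-2467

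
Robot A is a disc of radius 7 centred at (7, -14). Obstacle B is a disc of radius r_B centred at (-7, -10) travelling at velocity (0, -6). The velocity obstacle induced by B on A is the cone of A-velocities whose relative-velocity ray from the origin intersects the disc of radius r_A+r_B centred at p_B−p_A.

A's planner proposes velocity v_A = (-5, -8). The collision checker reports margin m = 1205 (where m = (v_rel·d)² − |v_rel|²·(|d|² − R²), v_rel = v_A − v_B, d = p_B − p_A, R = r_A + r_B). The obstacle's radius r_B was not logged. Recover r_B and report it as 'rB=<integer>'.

m = 1205
d = (-14, 4);  v_rel = (-5, -2),  |v_rel|² = 29
v_rel×d = (-5)·(4) − (-2)·(-14) = -48
since m = R²·29 − (-48)²:  R² = (2304 + 1205) / 29 = 121
R = √121 = 11  ⇒  r_B = 11 − 7 = 4

rB=4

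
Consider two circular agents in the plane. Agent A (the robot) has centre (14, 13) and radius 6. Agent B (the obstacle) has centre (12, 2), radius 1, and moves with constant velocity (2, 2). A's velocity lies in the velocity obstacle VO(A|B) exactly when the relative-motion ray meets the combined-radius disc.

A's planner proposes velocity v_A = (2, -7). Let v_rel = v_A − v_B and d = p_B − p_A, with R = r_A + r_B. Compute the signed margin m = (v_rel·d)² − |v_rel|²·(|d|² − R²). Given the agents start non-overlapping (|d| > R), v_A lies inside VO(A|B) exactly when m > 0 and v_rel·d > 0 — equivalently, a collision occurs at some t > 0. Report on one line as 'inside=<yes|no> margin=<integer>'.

d = (-2, -11),  |d|² = 125;  R = 6+1 = 7,  c = 125−7² = 76
v_rel = (0, -9),  |v_rel|² = 81;  v_rel·d = (0)·(-2) + (-9)·(-11) = 99
81·t² − 198·t + 76 = 0  ⇒  m = 99² − 81·76 = 3645
m = 3645 > 0,  v_rel·d = 99 > 0  ⇒  inside

inside=yes margin=3645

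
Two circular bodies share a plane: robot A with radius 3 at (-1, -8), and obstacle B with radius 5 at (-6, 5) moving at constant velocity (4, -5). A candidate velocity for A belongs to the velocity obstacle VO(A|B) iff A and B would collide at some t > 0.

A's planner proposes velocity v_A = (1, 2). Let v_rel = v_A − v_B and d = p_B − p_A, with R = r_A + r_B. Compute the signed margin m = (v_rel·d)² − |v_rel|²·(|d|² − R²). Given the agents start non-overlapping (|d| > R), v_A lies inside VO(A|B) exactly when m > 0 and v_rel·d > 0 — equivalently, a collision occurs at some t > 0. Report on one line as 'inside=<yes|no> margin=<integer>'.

d = (-5, 13),  |d|² = 194;  R = 3+5 = 8,  c = 194−8² = 130
v_rel = (-3, 7),  |v_rel|² = 58;  v_rel·d = (-3)·(-5) + (7)·(13) = 106
58·t² − 212·t + 130 = 0  ⇒  m = 106² − 58·130 = 3696
m = 3696 > 0,  v_rel·d = 106 > 0  ⇒  inside

inside=yes margin=3696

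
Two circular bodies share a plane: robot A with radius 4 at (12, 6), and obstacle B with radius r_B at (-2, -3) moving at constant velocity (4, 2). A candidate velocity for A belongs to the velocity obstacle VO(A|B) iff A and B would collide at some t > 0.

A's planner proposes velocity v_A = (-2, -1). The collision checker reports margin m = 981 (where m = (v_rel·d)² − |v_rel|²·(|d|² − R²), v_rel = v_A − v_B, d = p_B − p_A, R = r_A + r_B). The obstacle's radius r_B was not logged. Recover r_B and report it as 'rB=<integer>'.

m = 981
d = (-14, -9);  v_rel = (-6, -3),  |v_rel|² = 45
v_rel×d = (-6)·(-9) − (-3)·(-14) = 12
since m = R²·45 − 12²:  R² = (144 + 981) / 45 = 25
R = √25 = 5  ⇒  r_B = 5 − 4 = 1

rB=1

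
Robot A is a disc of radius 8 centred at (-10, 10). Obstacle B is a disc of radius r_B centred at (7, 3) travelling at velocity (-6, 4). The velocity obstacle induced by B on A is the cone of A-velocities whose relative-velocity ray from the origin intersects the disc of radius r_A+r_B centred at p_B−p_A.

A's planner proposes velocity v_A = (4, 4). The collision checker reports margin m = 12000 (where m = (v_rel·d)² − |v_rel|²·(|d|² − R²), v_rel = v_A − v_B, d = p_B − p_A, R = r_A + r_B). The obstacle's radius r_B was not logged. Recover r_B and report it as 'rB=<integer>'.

m = 12000
d = (17, -7);  v_rel = (10, 0),  |v_rel|² = 100
v_rel×d = (10)·(-7) − (0)·(17) = -70
since m = R²·100 − (-70)²:  R² = (4900 + 12000) / 100 = 169
R = √169 = 13  ⇒  r_B = 13 − 8 = 5

rB=5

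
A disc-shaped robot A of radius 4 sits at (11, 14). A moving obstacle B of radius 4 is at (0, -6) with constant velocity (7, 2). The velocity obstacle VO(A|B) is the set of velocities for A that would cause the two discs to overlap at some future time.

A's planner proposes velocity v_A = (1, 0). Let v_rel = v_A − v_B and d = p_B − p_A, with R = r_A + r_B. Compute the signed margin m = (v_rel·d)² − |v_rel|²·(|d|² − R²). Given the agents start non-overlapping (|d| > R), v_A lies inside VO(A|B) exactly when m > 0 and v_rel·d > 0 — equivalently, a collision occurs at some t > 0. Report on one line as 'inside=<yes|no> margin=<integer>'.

d = (-11, -20),  |d|² = 521;  R = 4+4 = 8,  c = 521−8² = 457
v_rel = (-6, -2),  |v_rel|² = 40;  v_rel·d = (-6)·(-11) + (-2)·(-20) = 106
40·t² − 212·t + 457 = 0  ⇒  m = 106² − 40·457 = -7044
m = -7044 < 0,  v_rel·d = 106 > 0  ⇒  outside

inside=no margin=-7044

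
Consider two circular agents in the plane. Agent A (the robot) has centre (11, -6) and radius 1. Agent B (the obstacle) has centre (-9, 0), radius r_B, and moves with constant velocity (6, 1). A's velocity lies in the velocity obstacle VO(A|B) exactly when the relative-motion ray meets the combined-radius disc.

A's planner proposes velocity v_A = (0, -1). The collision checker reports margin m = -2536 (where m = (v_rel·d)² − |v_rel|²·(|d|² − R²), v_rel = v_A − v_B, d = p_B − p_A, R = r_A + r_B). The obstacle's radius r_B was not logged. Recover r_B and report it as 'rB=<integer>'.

m = -2536
d = (-20, 6);  v_rel = (-6, -2),  |v_rel|² = 40
v_rel×d = (-6)·(6) − (-2)·(-20) = -76
since m = R²·40 − (-76)²:  R² = (5776 + -2536) / 40 = 81
R = √81 = 9  ⇒  r_B = 9 − 1 = 8

rB=8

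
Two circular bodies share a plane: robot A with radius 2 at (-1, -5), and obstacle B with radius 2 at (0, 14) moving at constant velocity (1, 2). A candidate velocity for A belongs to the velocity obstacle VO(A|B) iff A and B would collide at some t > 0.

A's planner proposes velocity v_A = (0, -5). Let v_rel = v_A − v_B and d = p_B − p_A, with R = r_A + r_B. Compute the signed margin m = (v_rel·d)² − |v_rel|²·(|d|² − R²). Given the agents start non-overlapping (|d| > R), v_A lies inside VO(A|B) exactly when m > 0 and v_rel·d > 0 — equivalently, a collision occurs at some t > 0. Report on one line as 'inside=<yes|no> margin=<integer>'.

d = (1, 19),  |d|² = 362;  R = 2+2 = 4,  c = 362−4² = 346
v_rel = (-1, -7),  |v_rel|² = 50;  v_rel·d = (-1)·(1) + (-7)·(19) = -134
50·t² + 268·t + 346 = 0  ⇒  m = (-134)² − 50·346 = 656
m = 656 > 0,  v_rel·d = -134 < 0  ⇒  outside

inside=no margin=656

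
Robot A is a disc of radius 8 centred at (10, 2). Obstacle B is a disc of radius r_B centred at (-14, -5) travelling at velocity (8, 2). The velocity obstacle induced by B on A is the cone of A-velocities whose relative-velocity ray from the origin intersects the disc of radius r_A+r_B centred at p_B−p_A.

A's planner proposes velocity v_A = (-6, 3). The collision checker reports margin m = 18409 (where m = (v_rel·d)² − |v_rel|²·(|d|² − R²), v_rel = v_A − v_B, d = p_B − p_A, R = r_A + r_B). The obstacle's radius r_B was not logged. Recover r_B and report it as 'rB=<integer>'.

m = 18409
d = (-24, -7);  v_rel = (-14, 1),  |v_rel|² = 197
v_rel×d = (-14)·(-7) − (1)·(-24) = 122
since m = R²·197 − 122²:  R² = (14884 + 18409) / 197 = 169
R = √169 = 13  ⇒  r_B = 13 − 8 = 5

rB=5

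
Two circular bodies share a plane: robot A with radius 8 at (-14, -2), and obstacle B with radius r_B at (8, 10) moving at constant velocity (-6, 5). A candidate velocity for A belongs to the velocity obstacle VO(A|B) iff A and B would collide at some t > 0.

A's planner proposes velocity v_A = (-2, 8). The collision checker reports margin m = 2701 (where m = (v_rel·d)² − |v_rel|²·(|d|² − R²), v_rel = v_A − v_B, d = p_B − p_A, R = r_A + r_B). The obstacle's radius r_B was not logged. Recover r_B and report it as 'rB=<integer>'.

m = 2701
d = (22, 12);  v_rel = (4, 3),  |v_rel|² = 25
v_rel×d = (4)·(12) − (3)·(22) = -18
since m = R²·25 − (-18)²:  R² = (324 + 2701) / 25 = 121
R = √121 = 11  ⇒  r_B = 11 − 8 = 3

rB=3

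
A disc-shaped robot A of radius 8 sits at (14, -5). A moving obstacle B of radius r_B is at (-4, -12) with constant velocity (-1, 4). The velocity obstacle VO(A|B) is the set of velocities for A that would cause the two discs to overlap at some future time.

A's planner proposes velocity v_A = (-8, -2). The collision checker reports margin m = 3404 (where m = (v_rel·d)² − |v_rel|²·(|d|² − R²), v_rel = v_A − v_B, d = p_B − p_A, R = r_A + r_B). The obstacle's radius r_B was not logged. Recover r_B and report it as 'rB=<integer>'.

m = 3404
d = (-18, -7);  v_rel = (-7, -6),  |v_rel|² = 85
v_rel×d = (-7)·(-7) − (-6)·(-18) = -59
since m = R²·85 − (-59)²:  R² = (3481 + 3404) / 85 = 81
R = √81 = 9  ⇒  r_B = 9 − 8 = 1

rB=1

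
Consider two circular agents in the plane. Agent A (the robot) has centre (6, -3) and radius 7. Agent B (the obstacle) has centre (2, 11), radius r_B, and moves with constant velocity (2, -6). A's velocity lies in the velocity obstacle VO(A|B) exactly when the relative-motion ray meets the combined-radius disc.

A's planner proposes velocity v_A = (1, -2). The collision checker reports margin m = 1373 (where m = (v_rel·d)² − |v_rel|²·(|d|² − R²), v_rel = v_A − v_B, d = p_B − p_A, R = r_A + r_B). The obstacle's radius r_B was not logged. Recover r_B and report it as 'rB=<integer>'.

m = 1373
d = (-4, 14);  v_rel = (-1, 4),  |v_rel|² = 17
v_rel×d = (-1)·(14) − (4)·(-4) = 2
since m = R²·17 − 2²:  R² = (4 + 1373) / 17 = 81
R = √81 = 9  ⇒  r_B = 9 − 7 = 2

rB=2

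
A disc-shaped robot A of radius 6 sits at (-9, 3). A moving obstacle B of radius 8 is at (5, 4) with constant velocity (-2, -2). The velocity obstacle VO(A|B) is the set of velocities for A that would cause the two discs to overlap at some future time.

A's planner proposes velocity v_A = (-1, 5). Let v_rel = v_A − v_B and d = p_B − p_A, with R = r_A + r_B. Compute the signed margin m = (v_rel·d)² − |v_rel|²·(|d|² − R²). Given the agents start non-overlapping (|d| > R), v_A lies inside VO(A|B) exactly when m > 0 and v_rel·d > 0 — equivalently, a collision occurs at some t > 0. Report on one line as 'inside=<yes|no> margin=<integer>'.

d = (14, 1),  |d|² = 197;  R = 6+8 = 14,  c = 197−14² = 1
v_rel = (1, 7),  |v_rel|² = 50;  v_rel·d = (1)·(14) + (7)·(1) = 21
50·t² − 42·t + 1 = 0  ⇒  m = 21² − 50·1 = 391
m = 391 > 0,  v_rel·d = 21 > 0  ⇒  inside

inside=yes margin=391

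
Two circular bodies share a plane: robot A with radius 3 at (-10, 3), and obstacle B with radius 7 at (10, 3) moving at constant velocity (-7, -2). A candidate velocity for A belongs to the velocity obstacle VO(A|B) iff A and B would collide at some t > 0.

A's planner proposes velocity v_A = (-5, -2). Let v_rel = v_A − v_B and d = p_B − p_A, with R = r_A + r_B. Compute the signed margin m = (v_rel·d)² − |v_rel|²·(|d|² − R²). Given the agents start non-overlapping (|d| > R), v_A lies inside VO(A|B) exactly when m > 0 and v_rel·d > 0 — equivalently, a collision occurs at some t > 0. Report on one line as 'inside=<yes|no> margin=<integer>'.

d = (20, 0),  |d|² = 400;  R = 3+7 = 10,  c = 400−10² = 300
v_rel = (2, 0),  |v_rel|² = 4;  v_rel·d = (2)·(20) + (0)·(0) = 40
4·t² − 80·t + 300 = 0  ⇒  m = 40² − 4·300 = 400
m = 400 > 0,  v_rel·d = 40 > 0  ⇒  inside

inside=yes margin=400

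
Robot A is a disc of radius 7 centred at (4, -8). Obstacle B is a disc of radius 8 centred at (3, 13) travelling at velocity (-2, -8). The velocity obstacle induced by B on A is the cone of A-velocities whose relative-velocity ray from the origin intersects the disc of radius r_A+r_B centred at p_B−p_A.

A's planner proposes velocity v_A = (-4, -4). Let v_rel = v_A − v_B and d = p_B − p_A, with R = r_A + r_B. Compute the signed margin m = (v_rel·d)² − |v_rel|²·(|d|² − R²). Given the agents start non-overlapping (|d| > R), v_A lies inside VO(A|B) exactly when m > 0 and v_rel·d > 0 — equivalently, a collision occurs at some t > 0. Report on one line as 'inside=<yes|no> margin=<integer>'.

d = (-1, 21),  |d|² = 442;  R = 7+8 = 15,  c = 442−15² = 217
v_rel = (-2, 4),  |v_rel|² = 20;  v_rel·d = (-2)·(-1) + (4)·(21) = 86
20·t² − 172·t + 217 = 0  ⇒  m = 86² − 20·217 = 3056
m = 3056 > 0,  v_rel·d = 86 > 0  ⇒  inside

inside=yes margin=3056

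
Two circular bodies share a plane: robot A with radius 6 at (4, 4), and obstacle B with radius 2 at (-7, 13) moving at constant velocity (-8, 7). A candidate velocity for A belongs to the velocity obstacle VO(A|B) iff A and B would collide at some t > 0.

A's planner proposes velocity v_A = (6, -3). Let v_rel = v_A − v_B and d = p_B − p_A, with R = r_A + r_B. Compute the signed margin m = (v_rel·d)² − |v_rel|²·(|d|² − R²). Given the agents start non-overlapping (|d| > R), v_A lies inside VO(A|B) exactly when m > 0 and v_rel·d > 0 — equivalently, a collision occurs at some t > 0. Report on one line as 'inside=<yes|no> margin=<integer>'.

d = (-11, 9),  |d|² = 202;  R = 6+2 = 8,  c = 202−8² = 138
v_rel = (14, -10),  |v_rel|² = 296;  v_rel·d = (14)·(-11) + (-10)·(9) = -244
296·t² + 488·t + 138 = 0  ⇒  m = (-244)² − 296·138 = 18688
m = 18688 > 0,  v_rel·d = -244 < 0  ⇒  outside

inside=no margin=18688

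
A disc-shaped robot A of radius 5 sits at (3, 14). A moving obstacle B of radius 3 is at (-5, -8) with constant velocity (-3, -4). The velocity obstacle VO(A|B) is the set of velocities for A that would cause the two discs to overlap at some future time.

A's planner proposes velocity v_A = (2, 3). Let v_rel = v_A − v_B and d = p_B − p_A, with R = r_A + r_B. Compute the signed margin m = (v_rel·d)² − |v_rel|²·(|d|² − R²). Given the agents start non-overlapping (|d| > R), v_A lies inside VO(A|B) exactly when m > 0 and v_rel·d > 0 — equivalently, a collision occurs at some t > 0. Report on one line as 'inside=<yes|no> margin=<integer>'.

d = (-8, -22),  |d|² = 548;  R = 5+3 = 8,  c = 548−8² = 484
v_rel = (5, 7),  |v_rel|² = 74;  v_rel·d = (5)·(-8) + (7)·(-22) = -194
74·t² + 388·t + 484 = 0  ⇒  m = (-194)² − 74·484 = 1820
m = 1820 > 0,  v_rel·d = -194 < 0  ⇒  outside

inside=no margin=1820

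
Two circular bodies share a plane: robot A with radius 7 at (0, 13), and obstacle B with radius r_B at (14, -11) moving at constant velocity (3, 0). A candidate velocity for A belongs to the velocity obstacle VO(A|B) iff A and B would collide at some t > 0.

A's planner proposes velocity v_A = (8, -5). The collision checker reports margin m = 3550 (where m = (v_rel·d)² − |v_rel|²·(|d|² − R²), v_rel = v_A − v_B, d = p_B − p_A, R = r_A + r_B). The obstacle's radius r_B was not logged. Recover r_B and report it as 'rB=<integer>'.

m = 3550
d = (14, -24);  v_rel = (5, -5),  |v_rel|² = 50
v_rel×d = (5)·(-24) − (-5)·(14) = -50
since m = R²·50 − (-50)²:  R² = (2500 + 3550) / 50 = 121
R = √121 = 11  ⇒  r_B = 11 − 7 = 4

rB=4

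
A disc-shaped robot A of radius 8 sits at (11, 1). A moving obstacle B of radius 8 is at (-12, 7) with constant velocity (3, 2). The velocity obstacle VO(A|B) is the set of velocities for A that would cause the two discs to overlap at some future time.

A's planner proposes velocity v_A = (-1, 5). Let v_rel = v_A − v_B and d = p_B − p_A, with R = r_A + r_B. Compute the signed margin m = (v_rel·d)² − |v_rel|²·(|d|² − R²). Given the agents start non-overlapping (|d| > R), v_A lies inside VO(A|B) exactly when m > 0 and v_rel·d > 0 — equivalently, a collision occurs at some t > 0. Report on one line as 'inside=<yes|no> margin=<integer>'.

d = (-23, 6),  |d|² = 565;  R = 8+8 = 16,  c = 565−16² = 309
v_rel = (-4, 3),  |v_rel|² = 25;  v_rel·d = (-4)·(-23) + (3)·(6) = 110
25·t² − 220·t + 309 = 0  ⇒  m = 110² − 25·309 = 4375
m = 4375 > 0,  v_rel·d = 110 > 0  ⇒  inside

inside=yes margin=4375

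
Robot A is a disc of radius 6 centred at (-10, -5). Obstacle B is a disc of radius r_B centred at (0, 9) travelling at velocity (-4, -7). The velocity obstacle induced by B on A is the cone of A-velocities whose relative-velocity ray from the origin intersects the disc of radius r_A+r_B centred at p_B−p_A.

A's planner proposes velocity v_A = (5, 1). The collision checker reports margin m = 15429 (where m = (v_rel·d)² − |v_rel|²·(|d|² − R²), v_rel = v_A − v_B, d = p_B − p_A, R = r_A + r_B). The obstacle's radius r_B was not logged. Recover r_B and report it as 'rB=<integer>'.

m = 15429
d = (10, 14);  v_rel = (9, 8),  |v_rel|² = 145
v_rel×d = (9)·(14) − (8)·(10) = 46
since m = R²·145 − 46²:  R² = (2116 + 15429) / 145 = 121
R = √121 = 11  ⇒  r_B = 11 − 6 = 5

rB=5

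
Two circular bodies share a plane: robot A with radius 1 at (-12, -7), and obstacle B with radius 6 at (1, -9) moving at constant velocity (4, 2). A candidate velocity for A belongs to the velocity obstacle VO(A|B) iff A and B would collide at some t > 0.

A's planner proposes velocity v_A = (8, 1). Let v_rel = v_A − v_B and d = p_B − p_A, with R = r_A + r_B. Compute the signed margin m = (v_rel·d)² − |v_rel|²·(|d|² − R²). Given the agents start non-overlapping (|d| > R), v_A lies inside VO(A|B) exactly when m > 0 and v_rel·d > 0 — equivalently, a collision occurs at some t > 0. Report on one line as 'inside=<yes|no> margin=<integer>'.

d = (13, -2),  |d|² = 173;  R = 1+6 = 7,  c = 173−7² = 124
v_rel = (4, -1),  |v_rel|² = 17;  v_rel·d = (4)·(13) + (-1)·(-2) = 54
17·t² − 108·t + 124 = 0  ⇒  m = 54² − 17·124 = 808
m = 808 > 0,  v_rel·d = 54 > 0  ⇒  inside

inside=yes margin=808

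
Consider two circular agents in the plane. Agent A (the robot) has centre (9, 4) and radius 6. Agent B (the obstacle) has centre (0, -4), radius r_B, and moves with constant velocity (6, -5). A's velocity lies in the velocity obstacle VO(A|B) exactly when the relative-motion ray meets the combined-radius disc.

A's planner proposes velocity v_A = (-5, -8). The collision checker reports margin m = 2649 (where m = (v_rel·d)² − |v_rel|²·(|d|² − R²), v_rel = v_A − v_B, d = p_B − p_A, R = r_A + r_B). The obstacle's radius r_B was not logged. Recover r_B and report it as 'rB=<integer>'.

m = 2649
d = (-9, -8);  v_rel = (-11, -3),  |v_rel|² = 130
v_rel×d = (-11)·(-8) − (-3)·(-9) = 61
since m = R²·130 − 61²:  R² = (3721 + 2649) / 130 = 49
R = √49 = 7  ⇒  r_B = 7 − 6 = 1

rB=1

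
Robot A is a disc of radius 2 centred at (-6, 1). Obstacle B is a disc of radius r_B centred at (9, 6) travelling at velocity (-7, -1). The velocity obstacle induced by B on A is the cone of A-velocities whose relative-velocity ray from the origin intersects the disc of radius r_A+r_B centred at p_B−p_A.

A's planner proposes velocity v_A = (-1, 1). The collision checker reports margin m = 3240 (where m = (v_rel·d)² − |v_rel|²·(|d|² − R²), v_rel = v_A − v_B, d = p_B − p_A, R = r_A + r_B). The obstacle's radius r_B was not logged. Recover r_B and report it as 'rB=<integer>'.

m = 3240
d = (15, 5);  v_rel = (6, 2),  |v_rel|² = 40
v_rel×d = (6)·(5) − (2)·(15) = 0
since m = R²·40 − 0²:  R² = (0 + 3240) / 40 = 81
R = √81 = 9  ⇒  r_B = 9 − 2 = 7

rB=7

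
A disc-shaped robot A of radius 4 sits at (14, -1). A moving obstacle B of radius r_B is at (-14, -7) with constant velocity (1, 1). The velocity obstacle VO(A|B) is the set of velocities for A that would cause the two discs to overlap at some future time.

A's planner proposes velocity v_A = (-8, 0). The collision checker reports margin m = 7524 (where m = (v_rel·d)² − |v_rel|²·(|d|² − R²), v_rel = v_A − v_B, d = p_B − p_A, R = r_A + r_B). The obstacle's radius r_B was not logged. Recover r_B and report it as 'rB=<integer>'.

m = 7524
d = (-28, -6);  v_rel = (-9, -1),  |v_rel|² = 82
v_rel×d = (-9)·(-6) − (-1)·(-28) = 26
since m = R²·82 − 26²:  R² = (676 + 7524) / 82 = 100
R = √100 = 10  ⇒  r_B = 10 − 4 = 6

rB=6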